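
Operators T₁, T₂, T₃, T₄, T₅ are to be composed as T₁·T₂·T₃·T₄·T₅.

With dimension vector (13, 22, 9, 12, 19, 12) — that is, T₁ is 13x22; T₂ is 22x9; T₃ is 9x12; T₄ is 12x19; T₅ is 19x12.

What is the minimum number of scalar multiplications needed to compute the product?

8010

Adjacent pairs: T₁T₂ = 13·22·9 = 2574; T₂T₃ = 22·9·12 = 2376; T₃T₄ = 9·12·19 = 2052; T₄T₅ = 12·19·12 = 2736.
Length 3: T₁..T₃: k=1: 0+2376+13·22·12=5808; k=2: 2574+0+13·9·12=3978 → min 3978 | T₂..T₄: k=2: 0+2052+22·9·19=5814; k=3: 2376+0+22·12·19=7392 → min 5814 | T₃..T₅: k=3: 0+2736+9·12·12=4032; k=4: 2052+0+9·19·12=4104 → min 4032.
Length 4: T₁..T₄: k=1: 0+5814+13·22·19=11248; k=2: 2574+2052+13·9·19=6849; k=3: 3978+0+13·12·19=6942 → min 6849 | T₂..T₅: k=2: 0+4032+22·9·12=6408; k=3: 2376+2736+22·12·12=8280; k=4: 5814+0+22·19·12=10830 → min 6408.
Length 5: T₁..T₅: k=1: 0+6408+13·22·12=9840; k=2: 2574+4032+13·9·12=8010; k=3: 3978+2736+13·12·12=8586; k=4: 6849+0+13·19·12=9813 → min 8010.
Optimal order: ((T₁·T₂)·(T₃·(T₄·T₅))) with cost 8010.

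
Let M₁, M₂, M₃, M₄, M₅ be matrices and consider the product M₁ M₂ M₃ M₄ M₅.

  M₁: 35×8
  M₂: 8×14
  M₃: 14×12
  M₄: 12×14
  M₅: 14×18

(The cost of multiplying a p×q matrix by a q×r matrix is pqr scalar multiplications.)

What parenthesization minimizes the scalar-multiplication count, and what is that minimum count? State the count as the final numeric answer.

9744

Adjacent pairs: M₁M₂ = 35·8·14 = 3920; M₂M₃ = 8·14·12 = 1344; M₃M₄ = 14·12·14 = 2352; M₄M₅ = 12·14·18 = 3024.
Length 3: M₁..M₃: k=1: 0+1344+35·8·12=4704; k=2: 3920+0+35·14·12=9800 → min 4704 | M₂..M₄: k=2: 0+2352+8·14·14=3920; k=3: 1344+0+8·12·14=2688 → min 2688 | M₃..M₅: k=3: 0+3024+14·12·18=6048; k=4: 2352+0+14·14·18=5880 → min 5880.
Length 4: M₁..M₄: k=1: 0+2688+35·8·14=6608; k=2: 3920+2352+35·14·14=13132; k=3: 4704+0+35·12·14=10584 → min 6608 | M₂..M₅: k=2: 0+5880+8·14·18=7896; k=3: 1344+3024+8·12·18=6096; k=4: 2688+0+8·14·18=4704 → min 4704.
Length 5: M₁..M₅: k=1: 0+4704+35·8·18=9744; k=2: 3920+5880+35·14·18=18620; k=3: 4704+3024+35·12·18=15288; k=4: 6608+0+35·14·18=15428 → min 9744.
Optimal parenthesization: (M₁ (((M₂ M₃) M₄) M₅)) with cost 9744.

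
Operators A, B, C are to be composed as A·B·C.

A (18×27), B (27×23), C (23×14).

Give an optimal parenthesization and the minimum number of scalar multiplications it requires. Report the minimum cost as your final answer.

15498

(A·(B·C)): cost 15498.
((A·B)·C): cost 16974.
Optimal: (A·(B·C)) with cost 15498.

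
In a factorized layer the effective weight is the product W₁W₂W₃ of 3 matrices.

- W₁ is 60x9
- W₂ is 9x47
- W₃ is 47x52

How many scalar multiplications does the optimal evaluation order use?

50076

Order (W₁(W₂W₃)): (W₂W₃): 9×47 by 47×52 → 9×52, cost 9·47·52 = 21996; (W₁(W₂W₃)): 60×9 by 9×52 → 60×52, cost 60·9·52 = 28080; cumulative 50076. Total 50076.
Order ((W₁W₂)W₃): (W₁W₂): 60×9 by 9×47 → 60×47, cost 60·9·47 = 25380; ((W₁W₂)W₃): 60×47 by 47×52 → 60×52, cost 60·47·52 = 146640; cumulative 172020. Total 172020.
Minimum: 50076.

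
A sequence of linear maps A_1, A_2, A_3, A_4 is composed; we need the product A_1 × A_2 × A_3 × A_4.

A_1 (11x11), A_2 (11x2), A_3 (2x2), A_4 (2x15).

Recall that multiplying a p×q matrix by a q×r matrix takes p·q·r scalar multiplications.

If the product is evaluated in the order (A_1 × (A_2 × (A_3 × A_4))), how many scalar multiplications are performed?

2205

(A_3 × A_4): 2×2 by 2×15 → 2×15, cost 2·2·15 = 60
(A_2 × (A_3 × A_4)): 11×2 by 2×15 → 11×15, cost 11·2·15 = 330; cumulative 390
(A_1 × (A_2 × (A_3 × A_4))): 11×11 by 11×15 → 11×15, cost 11·11·15 = 1815; cumulative 2205
Total: 2205 scalar multiplications.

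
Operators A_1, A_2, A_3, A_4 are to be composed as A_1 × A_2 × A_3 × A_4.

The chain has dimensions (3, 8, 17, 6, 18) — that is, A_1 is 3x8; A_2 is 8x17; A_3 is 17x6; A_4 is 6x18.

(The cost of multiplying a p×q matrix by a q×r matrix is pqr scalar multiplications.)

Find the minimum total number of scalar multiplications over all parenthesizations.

1038

Adjacent pairs: A_1A_2 = 3·8·17 = 408; A_2A_3 = 8·17·6 = 816; A_3A_4 = 17·6·18 = 1836.
Length 3: A_1..A_3: k=1: 0+816+3·8·6=960; k=2: 408+0+3·17·6=714 → min 714 | A_2..A_4: k=2: 0+1836+8·17·18=4284; k=3: 816+0+8·6·18=1680 → min 1680.
Length 4: A_1..A_4: k=1: 0+1680+3·8·18=2112; k=2: 408+1836+3·17·18=3162; k=3: 714+0+3·6·18=1038 → min 1038.
Optimal order: (((A_1 × A_2) × A_3) × A_4) with cost 1038.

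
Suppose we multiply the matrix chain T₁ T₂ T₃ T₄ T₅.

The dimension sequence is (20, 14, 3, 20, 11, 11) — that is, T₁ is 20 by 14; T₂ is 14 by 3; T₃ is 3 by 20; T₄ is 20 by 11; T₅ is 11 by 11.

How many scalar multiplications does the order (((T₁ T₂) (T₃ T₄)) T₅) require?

4580

(T₁ T₂): 20×14 by 14×3 → 20×3, cost 20·14·3 = 840
(T₃ T₄): 3×20 by 20×11 → 3×11, cost 3·20·11 = 660
((T₁ T₂) (T₃ T₄)): 20×3 by 3×11 → 20×11, cost 20·3·11 = 660; cumulative 2160
(((T₁ T₂) (T₃ T₄)) T₅): 20×11 by 11×11 → 20×11, cost 20·11·11 = 2420; cumulative 4580
Total: 4580 scalar multiplications.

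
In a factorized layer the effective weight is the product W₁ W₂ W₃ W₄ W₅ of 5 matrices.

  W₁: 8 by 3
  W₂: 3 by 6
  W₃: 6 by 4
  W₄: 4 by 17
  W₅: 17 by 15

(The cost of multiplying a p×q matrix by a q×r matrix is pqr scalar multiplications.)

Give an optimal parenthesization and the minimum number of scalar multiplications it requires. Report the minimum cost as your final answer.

1401

Adjacent pairs: W₁W₂ = 8·3·6 = 144; W₂W₃ = 3·6·4 = 72; W₃W₄ = 6·4·17 = 408; W₄W₅ = 4·17·15 = 1020.
Length 3: W₁..W₃: k=1: 0+72+8·3·4=168; k=2: 144+0+8·6·4=336 → min 168 | W₂..W₄: k=2: 0+408+3·6·17=714; k=3: 72+0+3·4·17=276 → min 276 | W₃..W₅: k=3: 0+1020+6·4·15=1380; k=4: 408+0+6·17·15=1938 → min 1380.
Length 4: W₁..W₄: k=1: 0+276+8·3·17=684; k=2: 144+408+8·6·17=1368; k=3: 168+0+8·4·17=712 → min 684 | W₂..W₅: k=2: 0+1380+3·6·15=1650; k=3: 72+1020+3·4·15=1272; k=4: 276+0+3·17·15=1041 → min 1041.
Length 5: W₁..W₅: k=1: 0+1041+8·3·15=1401; k=2: 144+1380+8·6·15=2244; k=3: 168+1020+8·4·15=1668; k=4: 684+0+8·17·15=2724 → min 1401.
Optimal parenthesization: (W₁ (((W₂ W₃) W₄) W₅)) with cost 1401.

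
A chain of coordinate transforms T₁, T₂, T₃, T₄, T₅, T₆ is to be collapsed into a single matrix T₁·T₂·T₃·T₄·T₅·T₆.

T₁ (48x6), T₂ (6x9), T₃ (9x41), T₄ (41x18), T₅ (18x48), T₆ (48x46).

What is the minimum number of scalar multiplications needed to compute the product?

38322

Adjacent pairs: T₁T₂ = 48·6·9 = 2592; T₂T₃ = 6·9·41 = 2214; T₃T₄ = 9·41·18 = 6642; T₄T₅ = 41·18·48 = 35424; T₅T₆ = 18·48·46 = 39744.
Length 3: T₁..T₃: k=1: 0+2214+48·6·41=14022; k=2: 2592+0+48·9·41=20304 → min 14022 | T₂..T₄: k=2: 0+6642+6·9·18=7614; k=3: 2214+0+6·41·18=6642 → min 6642 | T₃..T₅: k=3: 0+35424+9·41·48=53136; k=4: 6642+0+9·18·48=14418 → min 14418 | T₄..T₆: k=4: 0+39744+41·18·46=73692; k=5: 35424+0+41·48·46=125952 → min 73692.
Length 4: T₁..T₄: k=1: 0+6642+48·6·18=11826; k=2: 2592+6642+48·9·18=17010; k=3: 14022+0+48·41·18=49446 → min 11826 | T₂..T₅: k=2: 0+14418+6·9·48=17010; k=3: 2214+35424+6·41·48=49446; k=4: 6642+0+6·18·48=11826 → min 11826 | T₃..T₆: k=3: 0+73692+9·41·46=90666; k=4: 6642+39744+9·18·46=53838; k=5: 14418+0+9·48·46=34290 → min 34290.
Length 5: T₁..T₅: k=1: 0+11826+48·6·48=25650; k=2: 2592+14418+48·9·48=37746; k=3: 14022+35424+48·41·48=143910; k=4: 11826+0+48·18·48=53298 → min 25650 | T₂..T₆: k=2: 0+34290+6·9·46=36774; k=3: 2214+73692+6·41·46=87222; k=4: 6642+39744+6·18·46=51354; k=5: 11826+0+6·48·46=25074 → min 25074.
Length 6: T₁..T₆: k=1: 0+25074+48·6·46=38322; k=2: 2592+34290+48·9·46=56754; k=3: 14022+73692+48·41·46=178242; k=4: 11826+39744+48·18·46=91314; k=5: 25650+0+48·48·46=131634 → min 38322.
Optimal order: (T₁·((((T₂·T₃)·T₄)·T₅)·T₆)) with cost 38322.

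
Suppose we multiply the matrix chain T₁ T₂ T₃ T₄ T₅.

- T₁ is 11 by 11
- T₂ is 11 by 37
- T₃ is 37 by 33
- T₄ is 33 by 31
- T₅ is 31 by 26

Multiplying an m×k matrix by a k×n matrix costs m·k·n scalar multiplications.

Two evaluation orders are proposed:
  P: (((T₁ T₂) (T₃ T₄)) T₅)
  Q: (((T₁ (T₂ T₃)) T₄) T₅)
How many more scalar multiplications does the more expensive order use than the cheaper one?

26268

Order P = (((T₁ T₂) (T₃ T₄)) T₅): (T₁ T₂): 11×11 by 11×37 → 11×37, cost 11·11·37 = 4477; (T₃ T₄): 37×33 by 33×31 → 37×31, cost 37·33·31 = 37851; ((T₁ T₂) (T₃ T₄)): 11×37 by 37×31 → 11×31, cost 11·37·31 = 12617; cumulative 54945; (((T₁ T₂) (T₃ T₄)) T₅): 11×31 by 31×26 → 11×26, cost 11·31·26 = 8866; cumulative 63811. Total 63811.
Order Q = (((T₁ (T₂ T₃)) T₄) T₅): (T₂ T₃): 11×37 by 37×33 → 11×33, cost 11·37·33 = 13431; (T₁ (T₂ T₃)): 11×11 by 11×33 → 11×33, cost 11·11·33 = 3993; cumulative 17424; ((T₁ (T₂ T₃)) T₄): 11×33 by 33×31 → 11×31, cost 11·33·31 = 11253; cumulative 28677; (((T₁ (T₂ T₃)) T₄) T₅): 11×31 by 31×26 → 11×26, cost 11·31·26 = 8866; cumulative 37543. Total 37543.
Difference: |63811 − 37543| = 26268.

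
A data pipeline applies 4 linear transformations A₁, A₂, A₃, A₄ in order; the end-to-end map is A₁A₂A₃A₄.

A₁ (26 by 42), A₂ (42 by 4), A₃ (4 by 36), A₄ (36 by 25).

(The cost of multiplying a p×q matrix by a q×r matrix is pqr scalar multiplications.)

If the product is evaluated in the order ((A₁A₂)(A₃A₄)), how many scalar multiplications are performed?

(A₁A₂): 26×42 by 42×4 → 26×4, cost 26·42·4 = 4368
(A₃A₄): 4×36 by 36×25 → 4×25, cost 4·36·25 = 3600
((A₁A₂)(A₃A₄)): 26×4 by 4×25 → 26×25, cost 26·4·25 = 2600; cumulative 10568
Total: 10568 scalar multiplications.

10568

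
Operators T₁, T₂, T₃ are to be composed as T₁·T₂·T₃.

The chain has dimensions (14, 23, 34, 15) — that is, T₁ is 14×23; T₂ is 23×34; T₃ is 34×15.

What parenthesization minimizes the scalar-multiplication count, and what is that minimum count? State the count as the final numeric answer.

(T₁·(T₂·T₃)): cost 16560.
((T₁·T₂)·T₃): cost 18088.
Optimal: (T₁·(T₂·T₃)) with cost 16560.

16560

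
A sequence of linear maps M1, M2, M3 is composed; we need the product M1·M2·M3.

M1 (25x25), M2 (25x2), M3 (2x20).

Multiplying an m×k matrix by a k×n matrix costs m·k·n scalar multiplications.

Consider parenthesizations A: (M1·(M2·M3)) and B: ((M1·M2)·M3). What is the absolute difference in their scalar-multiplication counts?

11250

Order A = (M1·(M2·M3)): (M2·M3): 25×2 by 2×20 → 25×20, cost 25·2·20 = 1000; (M1·(M2·M3)): 25×25 by 25×20 → 25×20, cost 25·25·20 = 12500; cumulative 13500. Total 13500.
Order B = ((M1·M2)·M3): (M1·M2): 25×25 by 25×2 → 25×2, cost 25·25·2 = 1250; ((M1·M2)·M3): 25×2 by 2×20 → 25×20, cost 25·2·20 = 1000; cumulative 2250. Total 2250.
Difference: |13500 − 2250| = 11250.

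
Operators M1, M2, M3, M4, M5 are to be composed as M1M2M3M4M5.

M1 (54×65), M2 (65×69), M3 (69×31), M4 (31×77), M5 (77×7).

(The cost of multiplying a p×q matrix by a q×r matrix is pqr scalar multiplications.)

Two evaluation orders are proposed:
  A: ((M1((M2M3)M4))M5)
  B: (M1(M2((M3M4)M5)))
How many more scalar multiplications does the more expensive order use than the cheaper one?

335707

Order A = ((M1((M2M3)M4))M5): (M2M3): 65×69 by 69×31 → 65×31, cost 65·69·31 = 139035; ((M2M3)M4): 65×31 by 31×77 → 65×77, cost 65·31·77 = 155155; cumulative 294190; (M1((M2M3)M4)): 54×65 by 65×77 → 54×77, cost 54·65·77 = 270270; cumulative 564460; ((M1((M2M3)M4))M5): 54×77 by 77×7 → 54×7, cost 54·77·7 = 29106; cumulative 593566. Total 593566.
Order B = (M1(M2((M3M4)M5))): (M3M4): 69×31 by 31×77 → 69×77, cost 69·31·77 = 164703; ((M3M4)M5): 69×77 by 77×7 → 69×7, cost 69·77·7 = 37191; cumulative 201894; (M2((M3M4)M5)): 65×69 by 69×7 → 65×7, cost 65·69·7 = 31395; cumulative 233289; (M1(M2((M3M4)M5))): 54×65 by 65×7 → 54×7, cost 54·65·7 = 24570; cumulative 257859. Total 257859.
Difference: |593566 − 257859| = 335707.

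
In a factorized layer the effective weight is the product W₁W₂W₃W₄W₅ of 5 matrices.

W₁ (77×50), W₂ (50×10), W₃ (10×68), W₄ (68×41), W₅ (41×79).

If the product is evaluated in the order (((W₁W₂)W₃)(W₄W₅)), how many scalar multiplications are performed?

724756

(W₁W₂): 77×50 by 50×10 → 77×10, cost 77·50·10 = 38500
((W₁W₂)W₃): 77×10 by 10×68 → 77×68, cost 77·10·68 = 52360; cumulative 90860
(W₄W₅): 68×41 by 41×79 → 68×79, cost 68·41·79 = 220252
(((W₁W₂)W₃)(W₄W₅)): 77×68 by 68×79 → 77×79, cost 77·68·79 = 413644; cumulative 724756
Total: 724756 scalar multiplications.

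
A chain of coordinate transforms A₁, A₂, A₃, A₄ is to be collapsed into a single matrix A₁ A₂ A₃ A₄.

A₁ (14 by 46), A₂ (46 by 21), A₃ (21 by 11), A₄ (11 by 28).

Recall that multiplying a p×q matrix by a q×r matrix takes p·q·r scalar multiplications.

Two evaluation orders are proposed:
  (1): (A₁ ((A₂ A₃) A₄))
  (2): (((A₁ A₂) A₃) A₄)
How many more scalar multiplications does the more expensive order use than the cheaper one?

21756

Order (1) = (A₁ ((A₂ A₃) A₄)): (A₂ A₃): 46×21 by 21×11 → 46×11, cost 46·21·11 = 10626; ((A₂ A₃) A₄): 46×11 by 11×28 → 46×28, cost 46·11·28 = 14168; cumulative 24794; (A₁ ((A₂ A₃) A₄)): 14×46 by 46×28 → 14×28, cost 14·46·28 = 18032; cumulative 42826. Total 42826.
Order (2) = (((A₁ A₂) A₃) A₄): (A₁ A₂): 14×46 by 46×21 → 14×21, cost 14·46·21 = 13524; ((A₁ A₂) A₃): 14×21 by 21×11 → 14×11, cost 14·21·11 = 3234; cumulative 16758; (((A₁ A₂) A₃) A₄): 14×11 by 11×28 → 14×28, cost 14·11·28 = 4312; cumulative 21070. Total 21070.
Difference: |42826 − 21070| = 21756.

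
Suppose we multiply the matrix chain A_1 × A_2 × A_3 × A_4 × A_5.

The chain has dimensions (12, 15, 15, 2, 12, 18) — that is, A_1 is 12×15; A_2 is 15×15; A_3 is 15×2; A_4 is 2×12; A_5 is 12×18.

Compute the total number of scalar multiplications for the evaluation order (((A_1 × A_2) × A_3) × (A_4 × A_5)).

(A_1 × A_2): 12×15 by 15×15 → 12×15, cost 12·15·15 = 2700
((A_1 × A_2) × A_3): 12×15 by 15×2 → 12×2, cost 12·15·2 = 360; cumulative 3060
(A_4 × A_5): 2×12 by 12×18 → 2×18, cost 2·12·18 = 432
(((A_1 × A_2) × A_3) × (A_4 × A_5)): 12×2 by 2×18 → 12×18, cost 12·2·18 = 432; cumulative 3924
Total: 3924 scalar multiplications.

3924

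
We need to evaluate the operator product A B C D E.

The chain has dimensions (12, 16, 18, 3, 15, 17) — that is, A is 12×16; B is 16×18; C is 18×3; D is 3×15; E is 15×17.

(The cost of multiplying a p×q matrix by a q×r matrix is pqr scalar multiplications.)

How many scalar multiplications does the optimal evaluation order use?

2817

Adjacent pairs: AB = 12·16·18 = 3456; BC = 16·18·3 = 864; CD = 18·3·15 = 810; DE = 3·15·17 = 765.
Length 3: A..C: k=1: 0+864+12·16·3=1440; k=2: 3456+0+12·18·3=4104 → min 1440 | B..D: k=2: 0+810+16·18·15=5130; k=3: 864+0+16·3·15=1584 → min 1584 | C..E: k=3: 0+765+18·3·17=1683; k=4: 810+0+18·15·17=5400 → min 1683.
Length 4: A..D: k=1: 0+1584+12·16·15=4464; k=2: 3456+810+12·18·15=7506; k=3: 1440+0+12·3·15=1980 → min 1980 | B..E: k=2: 0+1683+16·18·17=6579; k=3: 864+765+16·3·17=2445; k=4: 1584+0+16·15·17=5664 → min 2445.
Length 5: A..E: k=1: 0+2445+12·16·17=5709; k=2: 3456+1683+12·18·17=8811; k=3: 1440+765+12·3·17=2817; k=4: 1980+0+12·15·17=5040 → min 2817.
Optimal order: ((A (B C)) (D E)) with cost 2817.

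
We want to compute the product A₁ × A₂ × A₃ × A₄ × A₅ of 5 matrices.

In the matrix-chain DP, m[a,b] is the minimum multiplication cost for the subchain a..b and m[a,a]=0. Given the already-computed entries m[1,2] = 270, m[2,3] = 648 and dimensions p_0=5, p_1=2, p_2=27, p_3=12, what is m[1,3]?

768

m[1,3] = min over k∈[1,2] of m[1,k]+m[k+1,3]+p_{0}·p_k·p_{3}.
k=1: 0 + 648 + 5·2·12 = 768; k=2: 270 + 0 + 5·27·12 = 1890.
Minimum: 768 at k=1.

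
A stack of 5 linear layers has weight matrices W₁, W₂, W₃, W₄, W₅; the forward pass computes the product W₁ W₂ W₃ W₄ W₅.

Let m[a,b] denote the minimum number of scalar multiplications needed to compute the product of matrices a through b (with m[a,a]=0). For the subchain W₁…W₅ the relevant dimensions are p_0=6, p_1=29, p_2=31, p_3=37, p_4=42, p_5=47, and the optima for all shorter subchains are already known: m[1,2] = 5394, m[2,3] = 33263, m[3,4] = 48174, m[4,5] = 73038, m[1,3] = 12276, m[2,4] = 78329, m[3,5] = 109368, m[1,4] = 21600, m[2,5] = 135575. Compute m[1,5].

m[1,5] = min over k∈[1,4] of m[1,k]+m[k+1,5]+p_{0}·p_k·p_{5}.
k=1: 0 + 135575 + 6·29·47 = 143753; k=2: 5394 + 109368 + 6·31·47 = 123504; k=3: 12276 + 73038 + 6·37·47 = 95748; k=4: 21600 + 0 + 6·42·47 = 33444.
Minimum: 33444 at k=4.

33444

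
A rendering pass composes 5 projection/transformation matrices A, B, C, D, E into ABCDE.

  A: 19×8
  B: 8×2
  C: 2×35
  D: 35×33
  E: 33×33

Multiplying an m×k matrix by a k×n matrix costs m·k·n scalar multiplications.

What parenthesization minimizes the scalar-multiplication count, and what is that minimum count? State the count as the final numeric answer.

6046

Adjacent pairs: AB = 19·8·2 = 304; BC = 8·2·35 = 560; CD = 2·35·33 = 2310; DE = 35·33·33 = 38115.
Length 3: A..C: k=1: 0+560+19·8·35=5880; k=2: 304+0+19·2·35=1634 → min 1634 | B..D: k=2: 0+2310+8·2·33=2838; k=3: 560+0+8·35·33=9800 → min 2838 | C..E: k=3: 0+38115+2·35·33=40425; k=4: 2310+0+2·33·33=4488 → min 4488.
Length 4: A..D: k=1: 0+2838+19·8·33=7854; k=2: 304+2310+19·2·33=3868; k=3: 1634+0+19·35·33=23579 → min 3868 | B..E: k=2: 0+4488+8·2·33=5016; k=3: 560+38115+8·35·33=47915; k=4: 2838+0+8·33·33=11550 → min 5016.
Length 5: A..E: k=1: 0+5016+19·8·33=10032; k=2: 304+4488+19·2·33=6046; k=3: 1634+38115+19·35·33=61694; k=4: 3868+0+19·33·33=24559 → min 6046.
Optimal parenthesization: ((AB)((CD)E)) with cost 6046.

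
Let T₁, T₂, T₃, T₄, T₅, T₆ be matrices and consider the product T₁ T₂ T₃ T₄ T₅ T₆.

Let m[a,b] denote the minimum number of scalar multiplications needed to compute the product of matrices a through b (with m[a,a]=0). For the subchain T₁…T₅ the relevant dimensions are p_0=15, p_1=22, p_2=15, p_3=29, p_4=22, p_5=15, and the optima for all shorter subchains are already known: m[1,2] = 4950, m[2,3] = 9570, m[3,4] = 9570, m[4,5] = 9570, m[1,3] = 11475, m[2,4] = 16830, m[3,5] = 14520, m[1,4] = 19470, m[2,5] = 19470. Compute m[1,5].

m[1,5] = min over k∈[1,4] of m[1,k]+m[k+1,5]+p_{0}·p_k·p_{5}.
k=1: 0 + 19470 + 15·22·15 = 24420; k=2: 4950 + 14520 + 15·15·15 = 22845; k=3: 11475 + 9570 + 15·29·15 = 27570; k=4: 19470 + 0 + 15·22·15 = 24420.
Minimum: 22845 at k=2.

22845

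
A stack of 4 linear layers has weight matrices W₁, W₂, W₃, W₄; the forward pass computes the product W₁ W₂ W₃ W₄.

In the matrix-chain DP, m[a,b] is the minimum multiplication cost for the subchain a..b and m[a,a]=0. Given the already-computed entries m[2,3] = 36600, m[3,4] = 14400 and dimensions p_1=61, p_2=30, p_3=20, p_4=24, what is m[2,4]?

m[2,4] = min over k∈[2,3] of m[2,k]+m[k+1,4]+p_{1}·p_k·p_{4}.
k=2: 0 + 14400 + 61·30·24 = 58320; k=3: 36600 + 0 + 61·20·24 = 65880.
Minimum: 58320 at k=2.

58320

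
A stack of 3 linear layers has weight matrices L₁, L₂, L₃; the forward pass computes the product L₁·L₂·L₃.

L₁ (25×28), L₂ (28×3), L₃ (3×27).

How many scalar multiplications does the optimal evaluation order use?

4125

Order (L₁·(L₂·L₃)): (L₂·L₃): 28×3 by 3×27 → 28×27, cost 28·3·27 = 2268; (L₁·(L₂·L₃)): 25×28 by 28×27 → 25×27, cost 25·28·27 = 18900; cumulative 21168. Total 21168.
Order ((L₁·L₂)·L₃): (L₁·L₂): 25×28 by 28×3 → 25×3, cost 25·28·3 = 2100; ((L₁·L₂)·L₃): 25×3 by 3×27 → 25×27, cost 25·3·27 = 2025; cumulative 4125. Total 4125.
Minimum: 4125.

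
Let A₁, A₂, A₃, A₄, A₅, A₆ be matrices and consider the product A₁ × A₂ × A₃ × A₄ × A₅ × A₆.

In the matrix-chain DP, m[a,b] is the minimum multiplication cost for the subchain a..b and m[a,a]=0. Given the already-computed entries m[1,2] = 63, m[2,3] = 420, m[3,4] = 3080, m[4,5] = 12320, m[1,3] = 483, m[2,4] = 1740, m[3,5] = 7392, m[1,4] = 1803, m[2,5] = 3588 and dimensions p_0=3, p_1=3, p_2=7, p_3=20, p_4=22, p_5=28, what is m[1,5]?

3651

m[1,5] = min over k∈[1,4] of m[1,k]+m[k+1,5]+p_{0}·p_k·p_{5}.
k=1: 0 + 3588 + 3·3·28 = 3840; k=2: 63 + 7392 + 3·7·28 = 8043; k=3: 483 + 12320 + 3·20·28 = 14483; k=4: 1803 + 0 + 3·22·28 = 3651.
Minimum: 3651 at k=4.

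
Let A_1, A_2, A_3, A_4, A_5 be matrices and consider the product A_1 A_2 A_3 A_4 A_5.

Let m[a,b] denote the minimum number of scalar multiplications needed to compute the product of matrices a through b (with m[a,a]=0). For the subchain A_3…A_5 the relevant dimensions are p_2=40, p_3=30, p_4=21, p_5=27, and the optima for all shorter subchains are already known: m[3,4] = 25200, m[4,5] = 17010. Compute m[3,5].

47880

m[3,5] = min over k∈[3,4] of m[3,k]+m[k+1,5]+p_{2}·p_k·p_{5}.
k=3: 0 + 17010 + 40·30·27 = 49410; k=4: 25200 + 0 + 40·21·27 = 47880.
Minimum: 47880 at k=4.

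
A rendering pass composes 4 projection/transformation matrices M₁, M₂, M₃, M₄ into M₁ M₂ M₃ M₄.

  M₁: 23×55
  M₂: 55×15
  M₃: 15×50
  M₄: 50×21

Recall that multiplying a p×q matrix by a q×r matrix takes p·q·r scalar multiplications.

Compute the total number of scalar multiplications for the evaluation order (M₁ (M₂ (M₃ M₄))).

(M₃ M₄): 15×50 by 50×21 → 15×21, cost 15·50·21 = 15750
(M₂ (M₃ M₄)): 55×15 by 15×21 → 55×21, cost 55·15·21 = 17325; cumulative 33075
(M₁ (M₂ (M₃ M₄))): 23×55 by 55×21 → 23×21, cost 23·55·21 = 26565; cumulative 59640
Total: 59640 scalar multiplications.

59640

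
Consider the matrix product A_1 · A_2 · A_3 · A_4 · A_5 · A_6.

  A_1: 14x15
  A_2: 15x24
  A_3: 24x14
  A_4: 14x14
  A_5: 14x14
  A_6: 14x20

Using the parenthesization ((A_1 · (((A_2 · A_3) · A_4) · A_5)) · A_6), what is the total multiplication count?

17780

(A_2 · A_3): 15×24 by 24×14 → 15×14, cost 15·24·14 = 5040
((A_2 · A_3) · A_4): 15×14 by 14×14 → 15×14, cost 15·14·14 = 2940; cumulative 7980
(((A_2 · A_3) · A_4) · A_5): 15×14 by 14×14 → 15×14, cost 15·14·14 = 2940; cumulative 10920
(A_1 · (((A_2 · A_3) · A_4) · A_5)): 14×15 by 15×14 → 14×14, cost 14·15·14 = 2940; cumulative 13860
((A_1 · (((A_2 · A_3) · A_4) · A_5)) · A_6): 14×14 by 14×20 → 14×20, cost 14·14·20 = 3920; cumulative 17780
Total: 17780 scalar multiplications.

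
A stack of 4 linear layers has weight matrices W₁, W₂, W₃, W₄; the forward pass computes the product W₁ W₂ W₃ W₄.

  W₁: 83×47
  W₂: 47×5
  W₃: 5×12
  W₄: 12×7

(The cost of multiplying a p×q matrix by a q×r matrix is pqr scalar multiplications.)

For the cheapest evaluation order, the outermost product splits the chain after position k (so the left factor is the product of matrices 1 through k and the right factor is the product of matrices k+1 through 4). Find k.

2

Adjacent pairs: W₁W₂ = 83·47·5 = 19505; W₂W₃ = 47·5·12 = 2820; W₃W₄ = 5·12·7 = 420.
Length 3: W₁..W₃: k=1: 0+2820+83·47·12=49632; k=2: 19505+0+83·5·12=24485 → min 24485 | W₂..W₄: k=2: 0+420+47·5·7=2065; k=3: 2820+0+47·12·7=6768 → min 2065.
Top-level splits: k=1: (W₁..W₁)·(W₂..W₄) → 0+2065+83·47·7 = 29372; k=2: (W₁..W₂)·(W₃..W₄) → 19505+420+83·5·7 = 22830; k=3: (W₁..W₃)·(W₄..W₄) → 24485+0+83·12·7 = 31457.
Best split is after W₂, i.e. k = 2.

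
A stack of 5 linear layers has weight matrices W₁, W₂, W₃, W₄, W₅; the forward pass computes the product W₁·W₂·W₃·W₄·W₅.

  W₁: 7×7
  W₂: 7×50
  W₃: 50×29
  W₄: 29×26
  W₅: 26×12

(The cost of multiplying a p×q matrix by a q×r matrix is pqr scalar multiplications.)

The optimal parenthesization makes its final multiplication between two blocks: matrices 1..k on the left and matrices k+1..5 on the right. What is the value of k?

Adjacent pairs: W₁W₂ = 7·7·50 = 2450; W₂W₃ = 7·50·29 = 10150; W₃W₄ = 50·29·26 = 37700; W₄W₅ = 29·26·12 = 9048.
Length 3: W₁..W₃: k=1: 0+10150+7·7·29=11571; k=2: 2450+0+7·50·29=12600 → min 11571 | W₂..W₄: k=2: 0+37700+7·50·26=46800; k=3: 10150+0+7·29·26=15428 → min 15428 | W₃..W₅: k=3: 0+9048+50·29·12=26448; k=4: 37700+0+50·26·12=53300 → min 26448.
Length 4: W₁..W₄: k=1: 0+15428+7·7·26=16702; k=2: 2450+37700+7·50·26=49250; k=3: 11571+0+7·29·26=16849 → min 16702 | W₂..W₅: k=2: 0+26448+7·50·12=30648; k=3: 10150+9048+7·29·12=21634; k=4: 15428+0+7·26·12=17612 → min 17612.
Top-level splits: k=1: (W₁..W₁)·(W₂..W₅) → 0+17612+7·7·12 = 18200; k=2: (W₁..W₂)·(W₃..W₅) → 2450+26448+7·50·12 = 33098; k=3: (W₁..W₃)·(W₄..W₅) → 11571+9048+7·29·12 = 23055; k=4: (W₁..W₄)·(W₅..W₅) → 16702+0+7·26·12 = 18886.
Best split is after W₁, i.e. k = 1.

1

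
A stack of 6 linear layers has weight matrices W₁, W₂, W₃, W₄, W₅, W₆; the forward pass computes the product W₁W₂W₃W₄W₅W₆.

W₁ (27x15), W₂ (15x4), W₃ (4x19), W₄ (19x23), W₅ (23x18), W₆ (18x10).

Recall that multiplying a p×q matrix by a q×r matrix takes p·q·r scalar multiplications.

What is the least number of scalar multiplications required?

6824

Adjacent pairs: W₁W₂ = 27·15·4 = 1620; W₂W₃ = 15·4·19 = 1140; W₃W₄ = 4·19·23 = 1748; W₄W₅ = 19·23·18 = 7866; W₅W₆ = 23·18·10 = 4140.
Length 3: W₁..W₃: k=1: 0+1140+27·15·19=8835; k=2: 1620+0+27·4·19=3672 → min 3672 | W₂..W₄: k=2: 0+1748+15·4·23=3128; k=3: 1140+0+15·19·23=7695 → min 3128 | W₃..W₅: k=3: 0+7866+4·19·18=9234; k=4: 1748+0+4·23·18=3404 → min 3404 | W₄..W₆: k=4: 0+4140+19·23·10=8510; k=5: 7866+0+19·18·10=11286 → min 8510.
Length 4: W₁..W₄: k=1: 0+3128+27·15·23=12443; k=2: 1620+1748+27·4·23=5852; k=3: 3672+0+27·19·23=15471 → min 5852 | W₂..W₅: k=2: 0+3404+15·4·18=4484; k=3: 1140+7866+15·19·18=14136; k=4: 3128+0+15·23·18=9338 → min 4484 | W₃..W₆: k=3: 0+8510+4·19·10=9270; k=4: 1748+4140+4·23·10=6808; k=5: 3404+0+4·18·10=4124 → min 4124.
Length 5: W₁..W₅: k=1: 0+4484+27·15·18=11774; k=2: 1620+3404+27·4·18=6968; k=3: 3672+7866+27·19·18=20772; k=4: 5852+0+27·23·18=17030 → min 6968 | W₂..W₆: k=2: 0+4124+15·4·10=4724; k=3: 1140+8510+15·19·10=12500; k=4: 3128+4140+15·23·10=10718; k=5: 4484+0+15·18·10=7184 → min 4724.
Length 6: W₁..W₆: k=1: 0+4724+27·15·10=8774; k=2: 1620+4124+27·4·10=6824; k=3: 3672+8510+27·19·10=17312; k=4: 5852+4140+27·23·10=16202; k=5: 6968+0+27·18·10=11828 → min 6824.
Optimal order: ((W₁W₂)(((W₃W₄)W₅)W₆)) with cost 6824.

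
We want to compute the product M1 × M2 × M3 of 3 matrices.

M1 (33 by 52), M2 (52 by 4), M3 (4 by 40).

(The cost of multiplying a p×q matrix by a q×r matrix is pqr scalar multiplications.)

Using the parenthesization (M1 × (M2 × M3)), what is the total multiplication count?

76960

(M2 × M3): 52×4 by 4×40 → 52×40, cost 52·4·40 = 8320
(M1 × (M2 × M3)): 33×52 by 52×40 → 33×40, cost 33·52·40 = 68640; cumulative 76960
Total: 76960 scalar multiplications.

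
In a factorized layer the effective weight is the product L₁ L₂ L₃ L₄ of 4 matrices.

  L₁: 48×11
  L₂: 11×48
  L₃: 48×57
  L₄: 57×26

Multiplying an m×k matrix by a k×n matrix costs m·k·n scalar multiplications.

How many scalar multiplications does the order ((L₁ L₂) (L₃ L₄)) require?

156384

(L₁ L₂): 48×11 by 11×48 → 48×48, cost 48·11·48 = 25344
(L₃ L₄): 48×57 by 57×26 → 48×26, cost 48·57·26 = 71136
((L₁ L₂) (L₃ L₄)): 48×48 by 48×26 → 48×26, cost 48·48·26 = 59904; cumulative 156384
Total: 156384 scalar multiplications.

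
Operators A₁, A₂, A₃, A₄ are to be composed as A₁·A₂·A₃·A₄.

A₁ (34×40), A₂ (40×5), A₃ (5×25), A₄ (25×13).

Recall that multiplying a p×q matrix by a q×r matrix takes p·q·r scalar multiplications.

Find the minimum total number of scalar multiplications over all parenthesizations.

10635

Adjacent pairs: A₁A₂ = 34·40·5 = 6800; A₂A₃ = 40·5·25 = 5000; A₃A₄ = 5·25·13 = 1625.
Length 3: A₁..A₃: k=1: 0+5000+34·40·25=39000; k=2: 6800+0+34·5·25=11050 → min 11050 | A₂..A₄: k=2: 0+1625+40·5·13=4225; k=3: 5000+0+40·25·13=18000 → min 4225.
Length 4: A₁..A₄: k=1: 0+4225+34·40·13=21905; k=2: 6800+1625+34·5·13=10635; k=3: 11050+0+34·25·13=22100 → min 10635.
Optimal order: ((A₁·A₂)·(A₃·A₄)) with cost 10635.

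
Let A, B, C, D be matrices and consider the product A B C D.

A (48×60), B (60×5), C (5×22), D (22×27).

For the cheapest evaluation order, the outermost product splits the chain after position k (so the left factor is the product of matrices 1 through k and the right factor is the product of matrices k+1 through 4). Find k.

Adjacent pairs: AB = 48·60·5 = 14400; BC = 60·5·22 = 6600; CD = 5·22·27 = 2970.
Length 3: A..C: k=1: 0+6600+48·60·22=69960; k=2: 14400+0+48·5·22=19680 → min 19680 | B..D: k=2: 0+2970+60·5·27=11070; k=3: 6600+0+60·22·27=42240 → min 11070.
Top-level splits: k=1: (A..A)·(B..D) → 0+11070+48·60·27 = 88830; k=2: (A..B)·(C..D) → 14400+2970+48·5·27 = 23850; k=3: (A..C)·(D..D) → 19680+0+48·22·27 = 48192.
Best split is after B, i.e. k = 2.

2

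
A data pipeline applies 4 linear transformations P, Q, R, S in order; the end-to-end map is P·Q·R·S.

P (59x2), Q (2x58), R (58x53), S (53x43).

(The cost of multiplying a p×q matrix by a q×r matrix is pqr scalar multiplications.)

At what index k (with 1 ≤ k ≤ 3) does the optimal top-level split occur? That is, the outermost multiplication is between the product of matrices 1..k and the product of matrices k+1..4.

Adjacent pairs: PQ = 59·2·58 = 6844; QR = 2·58·53 = 6148; RS = 58·53·43 = 132182.
Length 3: P..R: k=1: 0+6148+59·2·53=12402; k=2: 6844+0+59·58·53=188210 → min 12402 | Q..S: k=2: 0+132182+2·58·43=137170; k=3: 6148+0+2·53·43=10706 → min 10706.
Top-level splits: k=1: (P..P)·(Q..S) → 0+10706+59·2·43 = 15780; k=2: (P..Q)·(R..S) → 6844+132182+59·58·43 = 286172; k=3: (P..R)·(S..S) → 12402+0+59·53·43 = 146863.
Best split is after P, i.e. k = 1.

1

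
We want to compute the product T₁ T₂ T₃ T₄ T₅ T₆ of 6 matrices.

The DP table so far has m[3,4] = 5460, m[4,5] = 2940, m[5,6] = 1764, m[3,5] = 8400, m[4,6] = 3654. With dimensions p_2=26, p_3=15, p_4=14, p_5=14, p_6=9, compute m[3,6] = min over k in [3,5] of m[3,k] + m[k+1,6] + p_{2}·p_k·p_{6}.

7164

m[3,6] = min over k∈[3,5] of m[3,k]+m[k+1,6]+p_{2}·p_k·p_{6}.
k=3: 0 + 3654 + 26·15·9 = 7164; k=4: 5460 + 1764 + 26·14·9 = 10500; k=5: 8400 + 0 + 26·14·9 = 11676.
Minimum: 7164 at k=3.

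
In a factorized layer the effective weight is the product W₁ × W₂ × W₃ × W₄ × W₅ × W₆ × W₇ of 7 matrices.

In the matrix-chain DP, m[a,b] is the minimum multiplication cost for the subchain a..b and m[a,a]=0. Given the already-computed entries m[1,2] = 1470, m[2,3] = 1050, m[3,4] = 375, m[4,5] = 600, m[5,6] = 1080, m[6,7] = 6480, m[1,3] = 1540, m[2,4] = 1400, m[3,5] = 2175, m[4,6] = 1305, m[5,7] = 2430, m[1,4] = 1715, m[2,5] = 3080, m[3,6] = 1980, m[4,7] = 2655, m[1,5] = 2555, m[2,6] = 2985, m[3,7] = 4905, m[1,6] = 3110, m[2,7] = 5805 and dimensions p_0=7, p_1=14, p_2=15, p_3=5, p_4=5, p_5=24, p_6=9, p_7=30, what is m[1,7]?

m[1,7] = min over k∈[1,6] of m[1,k]+m[k+1,7]+p_{0}·p_k·p_{7}.
k=1: 0 + 5805 + 7·14·30 = 8745; k=2: 1470 + 4905 + 7·15·30 = 9525; k=3: 1540 + 2655 + 7·5·30 = 5245; k=4: 1715 + 2430 + 7·5·30 = 5195; k=5: 2555 + 6480 + 7·24·30 = 14075; k=6: 3110 + 0 + 7·9·30 = 5000.
Minimum: 5000 at k=6.

5000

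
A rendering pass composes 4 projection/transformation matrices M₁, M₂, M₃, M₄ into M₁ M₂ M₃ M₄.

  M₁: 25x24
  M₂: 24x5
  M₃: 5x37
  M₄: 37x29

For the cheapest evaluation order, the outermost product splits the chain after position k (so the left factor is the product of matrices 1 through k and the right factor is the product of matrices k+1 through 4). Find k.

Adjacent pairs: M₁M₂ = 25·24·5 = 3000; M₂M₃ = 24·5·37 = 4440; M₃M₄ = 5·37·29 = 5365.
Length 3: M₁..M₃: k=1: 0+4440+25·24·37=26640; k=2: 3000+0+25·5·37=7625 → min 7625 | M₂..M₄: k=2: 0+5365+24·5·29=8845; k=3: 4440+0+24·37·29=30192 → min 8845.
Top-level splits: k=1: (M₁..M₁)·(M₂..M₄) → 0+8845+25·24·29 = 26245; k=2: (M₁..M₂)·(M₃..M₄) → 3000+5365+25·5·29 = 11990; k=3: (M₁..M₃)·(M₄..M₄) → 7625+0+25·37·29 = 34450.
Best split is after M₂, i.e. k = 2.

2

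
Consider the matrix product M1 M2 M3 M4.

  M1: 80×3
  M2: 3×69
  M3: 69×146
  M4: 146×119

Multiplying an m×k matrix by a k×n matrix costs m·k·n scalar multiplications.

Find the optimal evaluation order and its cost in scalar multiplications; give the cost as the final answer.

Adjacent pairs: M1M2 = 80·3·69 = 16560; M2M3 = 3·69·146 = 30222; M3M4 = 69·146·119 = 1198806.
Length 3: M1..M3: k=1: 0+30222+80·3·146=65262; k=2: 16560+0+80·69·146=822480 → min 65262 | M2..M4: k=2: 0+1198806+3·69·119=1223439; k=3: 30222+0+3·146·119=82344 → min 82344.
Length 4: M1..M4: k=1: 0+82344+80·3·119=110904; k=2: 16560+1198806+80·69·119=1872246; k=3: 65262+0+80·146·119=1455182 → min 110904.
Optimal parenthesization: (M1 ((M2 M3) M4)) with cost 110904.

110904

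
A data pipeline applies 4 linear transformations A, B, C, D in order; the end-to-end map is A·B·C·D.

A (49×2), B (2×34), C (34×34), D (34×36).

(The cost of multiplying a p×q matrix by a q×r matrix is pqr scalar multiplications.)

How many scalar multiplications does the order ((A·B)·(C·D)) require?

(A·B): 49×2 by 2×34 → 49×34, cost 49·2·34 = 3332
(C·D): 34×34 by 34×36 → 34×36, cost 34·34·36 = 41616
((A·B)·(C·D)): 49×34 by 34×36 → 49×36, cost 49·34·36 = 59976; cumulative 104924
Total: 104924 scalar multiplications.

104924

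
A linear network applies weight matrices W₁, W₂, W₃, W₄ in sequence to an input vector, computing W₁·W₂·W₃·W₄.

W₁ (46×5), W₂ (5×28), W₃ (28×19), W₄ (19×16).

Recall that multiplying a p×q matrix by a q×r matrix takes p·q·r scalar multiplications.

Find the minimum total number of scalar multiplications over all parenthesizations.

Adjacent pairs: W₁W₂ = 46·5·28 = 6440; W₂W₃ = 5·28·19 = 2660; W₃W₄ = 28·19·16 = 8512.
Length 3: W₁..W₃: k=1: 0+2660+46·5·19=7030; k=2: 6440+0+46·28·19=30912 → min 7030 | W₂..W₄: k=2: 0+8512+5·28·16=10752; k=3: 2660+0+5·19·16=4180 → min 4180.
Length 4: W₁..W₄: k=1: 0+4180+46·5·16=7860; k=2: 6440+8512+46·28·16=35560; k=3: 7030+0+46·19·16=21014 → min 7860.
Optimal order: (W₁·((W₂·W₃)·W₄)) with cost 7860.

7860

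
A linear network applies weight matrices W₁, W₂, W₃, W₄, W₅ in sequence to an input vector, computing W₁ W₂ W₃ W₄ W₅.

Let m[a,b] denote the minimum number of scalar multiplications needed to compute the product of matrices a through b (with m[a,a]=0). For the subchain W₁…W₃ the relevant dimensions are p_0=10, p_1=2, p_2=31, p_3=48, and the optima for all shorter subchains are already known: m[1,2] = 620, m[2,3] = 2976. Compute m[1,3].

3936

m[1,3] = min over k∈[1,2] of m[1,k]+m[k+1,3]+p_{0}·p_k·p_{3}.
k=1: 0 + 2976 + 10·2·48 = 3936; k=2: 620 + 0 + 10·31·48 = 15500.
Minimum: 3936 at k=1.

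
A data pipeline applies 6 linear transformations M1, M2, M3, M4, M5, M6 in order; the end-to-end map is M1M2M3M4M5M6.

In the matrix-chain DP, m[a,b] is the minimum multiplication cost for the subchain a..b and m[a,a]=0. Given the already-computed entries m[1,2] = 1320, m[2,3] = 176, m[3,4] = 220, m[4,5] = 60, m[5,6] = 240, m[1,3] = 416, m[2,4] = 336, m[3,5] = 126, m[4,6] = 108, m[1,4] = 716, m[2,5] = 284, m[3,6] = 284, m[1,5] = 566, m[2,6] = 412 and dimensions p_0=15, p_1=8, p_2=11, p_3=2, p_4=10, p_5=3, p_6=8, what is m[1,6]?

764

m[1,6] = min over k∈[1,5] of m[1,k]+m[k+1,6]+p_{0}·p_k·p_{6}.
k=1: 0 + 412 + 15·8·8 = 1372; k=2: 1320 + 284 + 15·11·8 = 2924; k=3: 416 + 108 + 15·2·8 = 764; k=4: 716 + 240 + 15·10·8 = 2156; k=5: 566 + 0 + 15·3·8 = 926.
Minimum: 764 at k=3.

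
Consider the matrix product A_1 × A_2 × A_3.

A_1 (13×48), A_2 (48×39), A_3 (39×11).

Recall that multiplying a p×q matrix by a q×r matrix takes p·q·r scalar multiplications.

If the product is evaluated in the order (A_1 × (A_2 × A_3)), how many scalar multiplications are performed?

(A_2 × A_3): 48×39 by 39×11 → 48×11, cost 48·39·11 = 20592
(A_1 × (A_2 × A_3)): 13×48 by 48×11 → 13×11, cost 13·48·11 = 6864; cumulative 27456
Total: 27456 scalar multiplications.

27456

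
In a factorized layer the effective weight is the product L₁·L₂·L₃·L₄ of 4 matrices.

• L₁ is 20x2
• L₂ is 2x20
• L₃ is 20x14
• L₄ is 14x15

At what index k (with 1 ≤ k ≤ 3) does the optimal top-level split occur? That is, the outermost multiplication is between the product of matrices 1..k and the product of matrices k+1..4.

1

Adjacent pairs: L₁L₂ = 20·2·20 = 800; L₂L₃ = 2·20·14 = 560; L₃L₄ = 20·14·15 = 4200.
Length 3: L₁..L₃: k=1: 0+560+20·2·14=1120; k=2: 800+0+20·20·14=6400 → min 1120 | L₂..L₄: k=2: 0+4200+2·20·15=4800; k=3: 560+0+2·14·15=980 → min 980.
Top-level splits: k=1: (L₁..L₁)·(L₂..L₄) → 0+980+20·2·15 = 1580; k=2: (L₁..L₂)·(L₃..L₄) → 800+4200+20·20·15 = 11000; k=3: (L₁..L₃)·(L₄..L₄) → 1120+0+20·14·15 = 5320.
Best split is after L₁, i.e. k = 1.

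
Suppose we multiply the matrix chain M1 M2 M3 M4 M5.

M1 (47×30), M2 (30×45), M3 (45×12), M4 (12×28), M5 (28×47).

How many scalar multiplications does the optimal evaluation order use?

75420

Adjacent pairs: M1M2 = 47·30·45 = 63450; M2M3 = 30·45·12 = 16200; M3M4 = 45·12·28 = 15120; M4M5 = 12·28·47 = 15792.
Length 3: M1..M3: k=1: 0+16200+47·30·12=33120; k=2: 63450+0+47·45·12=88830 → min 33120 | M2..M4: k=2: 0+15120+30·45·28=52920; k=3: 16200+0+30·12·28=26280 → min 26280 | M3..M5: k=3: 0+15792+45·12·47=41172; k=4: 15120+0+45·28·47=74340 → min 41172.
Length 4: M1..M4: k=1: 0+26280+47·30·28=65760; k=2: 63450+15120+47·45·28=137790; k=3: 33120+0+47·12·28=48912 → min 48912 | M2..M5: k=2: 0+41172+30·45·47=104622; k=3: 16200+15792+30·12·47=48912; k=4: 26280+0+30·28·47=65760 → min 48912.
Length 5: M1..M5: k=1: 0+48912+47·30·47=115182; k=2: 63450+41172+47·45·47=204027; k=3: 33120+15792+47·12·47=75420; k=4: 48912+0+47·28·47=110764 → min 75420.
Optimal order: ((M1 (M2 M3)) (M4 M5)) with cost 75420.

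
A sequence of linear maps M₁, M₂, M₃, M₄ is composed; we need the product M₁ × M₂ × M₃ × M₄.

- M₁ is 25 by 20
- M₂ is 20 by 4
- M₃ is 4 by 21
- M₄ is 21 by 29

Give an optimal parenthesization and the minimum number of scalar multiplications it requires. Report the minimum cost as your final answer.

Adjacent pairs: M₁M₂ = 25·20·4 = 2000; M₂M₃ = 20·4·21 = 1680; M₃M₄ = 4·21·29 = 2436.
Length 3: M₁..M₃: k=1: 0+1680+25·20·21=12180; k=2: 2000+0+25·4·21=4100 → min 4100 | M₂..M₄: k=2: 0+2436+20·4·29=4756; k=3: 1680+0+20·21·29=13860 → min 4756.
Length 4: M₁..M₄: k=1: 0+4756+25·20·29=19256; k=2: 2000+2436+25·4·29=7336; k=3: 4100+0+25·21·29=19325 → min 7336.
Optimal parenthesization: ((M₁ × M₂) × (M₃ × M₄)) with cost 7336.

7336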